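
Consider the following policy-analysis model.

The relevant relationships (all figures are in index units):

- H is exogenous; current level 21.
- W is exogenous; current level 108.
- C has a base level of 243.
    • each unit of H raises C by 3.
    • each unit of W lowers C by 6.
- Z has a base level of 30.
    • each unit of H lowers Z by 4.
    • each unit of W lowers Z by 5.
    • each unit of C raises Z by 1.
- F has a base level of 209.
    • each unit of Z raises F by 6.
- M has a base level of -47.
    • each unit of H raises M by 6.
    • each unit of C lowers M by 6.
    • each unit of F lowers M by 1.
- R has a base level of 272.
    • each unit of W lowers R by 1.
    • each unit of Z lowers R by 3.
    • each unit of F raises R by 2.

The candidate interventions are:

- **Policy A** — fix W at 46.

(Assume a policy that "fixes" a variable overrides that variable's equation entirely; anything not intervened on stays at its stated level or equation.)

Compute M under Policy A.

1214

Policy A (W := 46):
  H = 21
  W = 46
  C = 243 + 3·21 − 6·46 = 30
  Z = 30 − 4·21 − 5·46 + 30 = -254
  F = 209 + 6·(-254) = -1315
  M = -47 + 6·21 − 6·30 − (-1315) = 1214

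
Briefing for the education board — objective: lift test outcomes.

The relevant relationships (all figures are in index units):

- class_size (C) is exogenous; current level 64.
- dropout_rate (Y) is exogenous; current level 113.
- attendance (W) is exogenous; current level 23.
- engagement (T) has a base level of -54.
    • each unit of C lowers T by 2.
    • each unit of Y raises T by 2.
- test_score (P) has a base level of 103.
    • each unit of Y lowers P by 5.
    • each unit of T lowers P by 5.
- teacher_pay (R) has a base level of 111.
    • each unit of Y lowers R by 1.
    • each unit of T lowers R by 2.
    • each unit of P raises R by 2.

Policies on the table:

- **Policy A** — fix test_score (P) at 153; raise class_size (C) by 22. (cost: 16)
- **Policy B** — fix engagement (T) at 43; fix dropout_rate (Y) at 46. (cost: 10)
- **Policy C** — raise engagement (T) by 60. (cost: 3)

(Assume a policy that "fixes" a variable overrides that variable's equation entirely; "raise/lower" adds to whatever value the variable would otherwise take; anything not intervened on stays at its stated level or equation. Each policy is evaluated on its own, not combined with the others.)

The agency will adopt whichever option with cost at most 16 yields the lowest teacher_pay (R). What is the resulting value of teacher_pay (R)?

Policy A (P := 153, C + 22):
  C = 64 + 22 = 86
  Y = 113
  T = -54 − 2·86 + 2·113 = 0
  P = 153
  R = 111 − 113 − 2·0 + 2·153 = 304
Policy B (T := 43, Y := 46):
  C = 64
  Y = 46
  T = 43
  P = 103 − 5·46 − 5·43 = -342
  R = 111 − 46 − 2·43 + 2·(-342) = -705
Policy C (T + 60):
  C = 64
  Y = 113
  T = -54 − 2·64 + 2·113 (+60 from intervention) = 104
  P = 103 − 5·113 − 5·104 = -982
  R = 111 − 113 − 2·104 + 2·(-982) = -2174
Comparing — Policy A: R=304, Policy B: R=-705, Policy C: R=-2174. Lowest is -2174 (Policy C).

-2174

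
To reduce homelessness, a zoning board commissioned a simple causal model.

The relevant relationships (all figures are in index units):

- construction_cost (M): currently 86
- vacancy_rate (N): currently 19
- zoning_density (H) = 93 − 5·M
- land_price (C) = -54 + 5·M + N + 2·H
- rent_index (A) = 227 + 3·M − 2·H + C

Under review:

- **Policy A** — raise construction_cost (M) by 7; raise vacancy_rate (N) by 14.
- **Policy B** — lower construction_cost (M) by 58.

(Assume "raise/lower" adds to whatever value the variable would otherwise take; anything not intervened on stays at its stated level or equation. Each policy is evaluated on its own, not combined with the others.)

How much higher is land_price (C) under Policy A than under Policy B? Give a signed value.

Policy A (M + 7, N + 14):
  M = 86 + 7 = 93
  N = 19 + 14 = 33
  H = 93 − 5·93 = -372
  C = -54 + 5·93 + 33 + 2·(-372) = -300
Policy B (M − 58):
  M = 86 − 58 = 28
  N = 19
  H = 93 − 5·28 = -47
  C = -54 + 5·28 + 19 + 2·(-47) = 11
C: -300 − 11 = -311

-311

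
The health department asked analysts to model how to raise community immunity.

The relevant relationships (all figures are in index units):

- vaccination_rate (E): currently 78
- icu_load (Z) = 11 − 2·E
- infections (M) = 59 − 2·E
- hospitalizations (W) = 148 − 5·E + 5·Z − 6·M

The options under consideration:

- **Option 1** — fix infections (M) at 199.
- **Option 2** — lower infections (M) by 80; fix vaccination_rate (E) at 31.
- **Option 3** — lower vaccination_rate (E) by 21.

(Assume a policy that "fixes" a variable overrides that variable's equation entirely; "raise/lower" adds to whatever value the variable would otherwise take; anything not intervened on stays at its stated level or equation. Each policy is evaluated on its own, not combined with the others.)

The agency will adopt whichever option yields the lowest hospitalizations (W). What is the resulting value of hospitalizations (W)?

-2161

Option 1 (M := 199):
  E = 78
  Z = 11 − 2·78 = -145
  M = 199
  W = 148 − 5·78 + 5·(-145) − 6·199 = -2161
Option 2 (M − 80, E := 31):
  E = 31
  Z = 11 − 2·31 = -51
  M = 59 − 2·31 (−80 from intervention) = -83
  W = 148 − 5·31 + 5·(-51) − 6·(-83) = 236
Option 3 (E − 21):
  E = 78 − 21 = 57
  Z = 11 − 2·57 = -103
  M = 59 − 2·57 = -55
  W = 148 − 5·57 + 5·(-103) − 6·(-55) = -322
Comparing — Option 1: W=-2161, Option 2: W=236, Option 3: W=-322. Lowest is -2161 (Option 1).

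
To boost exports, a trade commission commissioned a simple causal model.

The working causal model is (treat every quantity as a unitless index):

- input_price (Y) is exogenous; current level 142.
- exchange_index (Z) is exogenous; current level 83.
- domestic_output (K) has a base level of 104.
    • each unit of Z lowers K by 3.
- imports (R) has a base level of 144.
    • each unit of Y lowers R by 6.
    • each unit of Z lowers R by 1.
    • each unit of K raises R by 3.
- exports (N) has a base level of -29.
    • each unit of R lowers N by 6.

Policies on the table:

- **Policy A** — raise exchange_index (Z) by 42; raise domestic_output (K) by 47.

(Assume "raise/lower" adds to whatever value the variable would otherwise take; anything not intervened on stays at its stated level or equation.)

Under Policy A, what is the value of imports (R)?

Policy A (Z + 42, K + 47):
  Y = 142
  Z = 83 + 42 = 125
  K = 104 − 3·125 (+47 from intervention) = -224
  R = 144 − 6·142 − 125 + 3·(-224) = -1505

-1505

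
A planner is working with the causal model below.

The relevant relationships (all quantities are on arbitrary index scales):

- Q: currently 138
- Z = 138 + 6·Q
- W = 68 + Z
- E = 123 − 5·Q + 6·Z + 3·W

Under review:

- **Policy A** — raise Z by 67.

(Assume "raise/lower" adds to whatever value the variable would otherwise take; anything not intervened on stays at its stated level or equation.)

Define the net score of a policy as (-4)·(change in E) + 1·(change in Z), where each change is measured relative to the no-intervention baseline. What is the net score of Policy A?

Baseline:
  Q = 138
  Z = 138 + 6·138 = 966
  W = 68 + 966 = 1034
  E = 123 − 5·138 + 6·966 + 3·1034 = 8331
Policy A (Z + 67):
  Q = 138
  Z = 138 + 6·138 (+67 from intervention) = 1033
  W = 68 + 1033 = 1101
  E = 123 − 5·138 + 6·1033 + 3·1101 = 8934
ΔE = 8934 − 8331 = 603; ΔZ = 1033 − 966 = 67
Score = (-4)·603 + 1·67 = -2345

-2345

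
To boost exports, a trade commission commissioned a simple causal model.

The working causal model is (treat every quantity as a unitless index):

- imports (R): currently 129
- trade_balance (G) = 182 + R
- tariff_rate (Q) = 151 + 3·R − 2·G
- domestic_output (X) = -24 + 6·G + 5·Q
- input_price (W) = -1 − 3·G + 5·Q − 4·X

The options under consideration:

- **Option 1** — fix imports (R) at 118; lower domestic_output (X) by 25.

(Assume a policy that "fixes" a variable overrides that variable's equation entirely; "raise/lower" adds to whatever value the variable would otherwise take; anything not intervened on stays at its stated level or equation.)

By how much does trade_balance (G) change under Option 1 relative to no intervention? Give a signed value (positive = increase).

Baseline:
  R = 129
  G = 182 + 129 = 311
Option 1 (R := 118, X − 25):
  R = 118
  G = 182 + 118 = 300
Change in G: 300 − 311 = -11

-11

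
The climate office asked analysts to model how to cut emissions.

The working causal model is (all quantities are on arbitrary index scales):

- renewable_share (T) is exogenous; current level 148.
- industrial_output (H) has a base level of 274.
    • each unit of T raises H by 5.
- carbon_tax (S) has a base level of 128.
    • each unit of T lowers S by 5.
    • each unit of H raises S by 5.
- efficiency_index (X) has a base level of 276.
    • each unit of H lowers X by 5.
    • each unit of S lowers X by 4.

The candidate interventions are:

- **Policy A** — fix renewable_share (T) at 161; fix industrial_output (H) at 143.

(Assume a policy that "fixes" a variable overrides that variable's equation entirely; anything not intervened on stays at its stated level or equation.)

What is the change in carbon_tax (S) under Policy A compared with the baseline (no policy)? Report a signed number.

Baseline:
  T = 148
  H = 274 + 5·148 = 1014
  S = 128 − 5·148 + 5·1014 = 4458
Policy A (T := 161, H := 143):
  T = 161
  H = 143
  S = 128 − 5·161 + 5·143 = 38
Change in S: 38 − 4458 = -4420

-4420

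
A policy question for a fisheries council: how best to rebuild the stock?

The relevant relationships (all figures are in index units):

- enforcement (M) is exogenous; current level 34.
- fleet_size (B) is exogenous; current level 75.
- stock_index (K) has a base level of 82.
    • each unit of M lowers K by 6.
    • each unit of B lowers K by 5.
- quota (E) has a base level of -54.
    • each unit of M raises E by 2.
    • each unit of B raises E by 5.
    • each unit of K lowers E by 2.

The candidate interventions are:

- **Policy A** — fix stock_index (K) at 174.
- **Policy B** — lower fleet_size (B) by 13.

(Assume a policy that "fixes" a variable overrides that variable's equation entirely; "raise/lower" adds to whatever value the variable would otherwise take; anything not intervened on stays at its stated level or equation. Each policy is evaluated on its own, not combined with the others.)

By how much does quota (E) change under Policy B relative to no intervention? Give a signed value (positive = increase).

-195

Baseline:
  M = 34
  B = 75
  K = 82 − 6·34 − 5·75 = -497
  E = -54 + 2·34 + 5·75 − 2·(-497) = 1383
Policy B (B − 13):
  M = 34
  B = 75 − 13 = 62
  K = 82 − 6·34 − 5·62 = -432
  E = -54 + 2·34 + 5·62 − 2·(-432) = 1188
Change in E: 1188 − 1383 = -195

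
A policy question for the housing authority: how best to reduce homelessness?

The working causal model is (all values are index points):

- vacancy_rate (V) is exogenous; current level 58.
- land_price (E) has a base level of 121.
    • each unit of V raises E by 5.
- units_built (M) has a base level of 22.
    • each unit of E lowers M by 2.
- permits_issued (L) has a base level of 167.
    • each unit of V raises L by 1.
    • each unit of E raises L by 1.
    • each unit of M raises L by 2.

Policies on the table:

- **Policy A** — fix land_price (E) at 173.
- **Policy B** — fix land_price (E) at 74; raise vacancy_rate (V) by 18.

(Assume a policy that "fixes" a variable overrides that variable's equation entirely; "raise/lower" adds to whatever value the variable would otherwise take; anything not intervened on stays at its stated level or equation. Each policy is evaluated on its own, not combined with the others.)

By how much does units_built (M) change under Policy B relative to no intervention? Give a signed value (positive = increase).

674

Baseline:
  V = 58
  E = 121 + 5·58 = 411
  M = 22 − 2·411 = -800
Policy B (E := 74, V + 18):
  V = 58 + 18 = 76
  E = 74
  M = 22 − 2·74 = -126
Change in M: -126 − (-800) = 674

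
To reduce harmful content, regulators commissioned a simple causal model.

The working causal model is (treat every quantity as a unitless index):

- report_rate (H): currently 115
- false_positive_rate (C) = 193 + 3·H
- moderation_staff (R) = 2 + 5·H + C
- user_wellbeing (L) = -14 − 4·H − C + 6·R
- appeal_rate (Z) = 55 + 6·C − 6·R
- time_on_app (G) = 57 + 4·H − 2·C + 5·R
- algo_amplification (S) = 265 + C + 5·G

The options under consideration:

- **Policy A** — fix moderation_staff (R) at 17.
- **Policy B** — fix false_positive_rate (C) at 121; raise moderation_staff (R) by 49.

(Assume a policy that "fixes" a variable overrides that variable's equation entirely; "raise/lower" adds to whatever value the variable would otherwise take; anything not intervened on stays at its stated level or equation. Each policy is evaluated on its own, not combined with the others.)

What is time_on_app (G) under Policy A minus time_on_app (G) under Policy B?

Policy A (R := 17):
  H = 115
  C = 193 + 3·115 = 538
  R = 17
  G = 57 + 4·115 − 2·538 + 5·17 = -474
Policy B (C := 121, R + 49):
  H = 115
  C = 121
  R = 2 + 5·115 + 121 (+49 from intervention) = 747
  G = 57 + 4·115 − 2·121 + 5·747 = 4010
G: -474 − 4010 = -4484

-4484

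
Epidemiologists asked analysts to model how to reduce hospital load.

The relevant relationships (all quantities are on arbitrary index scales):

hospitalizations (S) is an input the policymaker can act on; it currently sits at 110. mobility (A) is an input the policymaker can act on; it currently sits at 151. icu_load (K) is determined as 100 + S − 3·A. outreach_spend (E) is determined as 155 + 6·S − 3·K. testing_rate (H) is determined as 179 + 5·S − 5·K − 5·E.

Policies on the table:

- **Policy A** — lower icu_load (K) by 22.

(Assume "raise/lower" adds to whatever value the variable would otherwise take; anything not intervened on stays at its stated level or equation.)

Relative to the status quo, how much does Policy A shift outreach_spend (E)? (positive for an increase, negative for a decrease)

Baseline:
  S = 110
  A = 151
  K = 100 + 110 − 3·151 = -243
  E = 155 + 6·110 − 3·(-243) = 1544
Policy A (K − 22):
  S = 110
  A = 151
  K = 100 + 110 − 3·151 (−22 from intervention) = -265
  E = 155 + 6·110 − 3·(-265) = 1610
Change in E: 1610 − 1544 = 66

66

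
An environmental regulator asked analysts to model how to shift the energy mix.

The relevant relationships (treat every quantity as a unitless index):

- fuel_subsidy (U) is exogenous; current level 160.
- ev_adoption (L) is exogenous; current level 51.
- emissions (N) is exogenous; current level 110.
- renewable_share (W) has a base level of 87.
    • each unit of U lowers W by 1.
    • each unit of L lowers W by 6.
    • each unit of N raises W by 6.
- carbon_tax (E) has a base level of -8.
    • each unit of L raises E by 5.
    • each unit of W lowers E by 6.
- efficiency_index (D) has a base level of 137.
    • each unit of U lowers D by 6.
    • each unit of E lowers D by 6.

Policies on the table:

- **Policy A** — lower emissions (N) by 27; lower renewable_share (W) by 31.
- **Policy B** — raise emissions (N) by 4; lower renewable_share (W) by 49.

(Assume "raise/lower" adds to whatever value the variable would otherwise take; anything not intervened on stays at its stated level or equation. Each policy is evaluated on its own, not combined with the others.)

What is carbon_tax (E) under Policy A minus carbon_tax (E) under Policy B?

Policy A (N − 27, W − 31):
  U = 160
  L = 51
  N = 110 − 27 = 83
  W = 87 − 160 − 6·51 + 6·83 (−31 from intervention) = 88
  E = -8 + 5·51 − 6·88 = -281
Policy B (N + 4, W − 49):
  U = 160
  L = 51
  N = 110 + 4 = 114
  W = 87 − 160 − 6·51 + 6·114 (−49 from intervention) = 256
  E = -8 + 5·51 − 6·256 = -1289
E: -281 − (-1289) = 1008

1008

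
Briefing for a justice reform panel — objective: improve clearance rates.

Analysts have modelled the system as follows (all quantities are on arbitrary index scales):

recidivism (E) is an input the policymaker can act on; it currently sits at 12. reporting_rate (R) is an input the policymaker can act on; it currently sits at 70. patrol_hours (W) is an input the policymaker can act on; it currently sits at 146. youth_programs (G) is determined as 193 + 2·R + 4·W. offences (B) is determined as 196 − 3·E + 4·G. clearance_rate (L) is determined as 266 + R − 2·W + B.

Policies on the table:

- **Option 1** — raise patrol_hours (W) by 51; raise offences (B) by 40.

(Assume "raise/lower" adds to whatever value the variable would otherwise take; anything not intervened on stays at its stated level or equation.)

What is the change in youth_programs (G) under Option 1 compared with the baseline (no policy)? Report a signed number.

204

Baseline:
  R = 70
  W = 146
  G = 193 + 2·70 + 4·146 = 917
Option 1 (W + 51, B + 40):
  R = 70
  W = 146 + 51 = 197
  G = 193 + 2·70 + 4·197 = 1121
Change in G: 1121 − 917 = 204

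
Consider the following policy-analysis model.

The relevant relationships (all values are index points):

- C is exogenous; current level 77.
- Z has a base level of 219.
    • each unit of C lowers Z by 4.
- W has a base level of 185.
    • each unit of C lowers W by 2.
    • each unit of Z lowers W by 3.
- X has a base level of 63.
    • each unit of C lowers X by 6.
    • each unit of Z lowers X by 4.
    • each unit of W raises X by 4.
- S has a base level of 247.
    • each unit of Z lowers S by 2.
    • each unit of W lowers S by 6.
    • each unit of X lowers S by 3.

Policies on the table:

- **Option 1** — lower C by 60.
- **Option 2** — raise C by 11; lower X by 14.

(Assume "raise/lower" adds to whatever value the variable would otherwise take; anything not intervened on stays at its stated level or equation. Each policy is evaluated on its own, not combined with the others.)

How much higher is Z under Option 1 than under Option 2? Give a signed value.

284

Option 1 (C − 60):
  C = 77 − 60 = 17
  Z = 219 − 4·17 = 151
Option 2 (C + 11, X − 14):
  C = 77 + 11 = 88
  Z = 219 − 4·88 = -133
Z: 151 − (-133) = 284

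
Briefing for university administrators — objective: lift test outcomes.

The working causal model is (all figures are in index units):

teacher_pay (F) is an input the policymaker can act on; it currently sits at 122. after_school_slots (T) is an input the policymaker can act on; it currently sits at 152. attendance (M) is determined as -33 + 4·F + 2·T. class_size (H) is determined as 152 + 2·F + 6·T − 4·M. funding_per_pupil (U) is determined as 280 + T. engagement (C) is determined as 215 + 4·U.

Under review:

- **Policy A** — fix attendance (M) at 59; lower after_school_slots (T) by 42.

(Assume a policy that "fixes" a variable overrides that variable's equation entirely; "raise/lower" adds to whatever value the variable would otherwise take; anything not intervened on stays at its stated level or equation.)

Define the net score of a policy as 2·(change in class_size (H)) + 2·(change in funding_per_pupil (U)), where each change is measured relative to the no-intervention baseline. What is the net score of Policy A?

5012

Baseline:
  F = 122
  T = 152
  M = -33 + 4·122 + 2·152 = 759
  H = 152 + 2·122 + 6·152 − 4·759 = -1728
  U = 280 + 152 = 432
Policy A (M := 59, T − 42):
  F = 122
  T = 152 − 42 = 110
  M = 59
  H = 152 + 2·122 + 6·110 − 4·59 = 820
  U = 280 + 110 = 390
ΔH = 820 − (-1728) = 2548; ΔU = 390 − 432 = -42
Score = 2·2548 + 2·(-42) = 5012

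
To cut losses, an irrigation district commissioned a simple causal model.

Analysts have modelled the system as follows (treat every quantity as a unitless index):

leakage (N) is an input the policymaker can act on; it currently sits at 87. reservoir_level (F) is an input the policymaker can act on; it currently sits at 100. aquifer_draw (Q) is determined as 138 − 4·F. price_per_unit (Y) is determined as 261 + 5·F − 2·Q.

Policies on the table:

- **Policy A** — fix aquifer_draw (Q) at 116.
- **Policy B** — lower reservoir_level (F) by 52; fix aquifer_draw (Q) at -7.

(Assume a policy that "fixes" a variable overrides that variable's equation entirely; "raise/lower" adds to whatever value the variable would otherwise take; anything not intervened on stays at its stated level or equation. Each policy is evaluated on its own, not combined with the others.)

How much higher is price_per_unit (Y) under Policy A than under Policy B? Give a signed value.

Policy A (Q := 116):
  F = 100
  Q = 116
  Y = 261 + 5·100 − 2·116 = 529
Policy B (F − 52, Q := -7):
  F = 100 − 52 = 48
  Q = -7
  Y = 261 + 5·48 − 2·(-7) = 515
Y: 529 − 515 = 14

14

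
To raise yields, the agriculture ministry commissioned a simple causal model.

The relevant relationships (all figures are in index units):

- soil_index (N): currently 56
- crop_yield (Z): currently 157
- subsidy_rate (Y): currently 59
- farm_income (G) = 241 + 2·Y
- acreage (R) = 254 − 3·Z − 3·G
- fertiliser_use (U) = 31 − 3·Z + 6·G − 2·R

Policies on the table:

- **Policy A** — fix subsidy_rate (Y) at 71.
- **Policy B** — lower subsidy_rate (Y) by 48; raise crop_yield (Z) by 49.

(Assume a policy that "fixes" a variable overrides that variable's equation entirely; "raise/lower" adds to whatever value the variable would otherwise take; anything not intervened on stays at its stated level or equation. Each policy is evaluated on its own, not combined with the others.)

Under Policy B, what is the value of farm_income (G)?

Policy B (Y − 48, Z + 49):
  Y = 59 − 48 = 11
  G = 241 + 2·11 = 263

263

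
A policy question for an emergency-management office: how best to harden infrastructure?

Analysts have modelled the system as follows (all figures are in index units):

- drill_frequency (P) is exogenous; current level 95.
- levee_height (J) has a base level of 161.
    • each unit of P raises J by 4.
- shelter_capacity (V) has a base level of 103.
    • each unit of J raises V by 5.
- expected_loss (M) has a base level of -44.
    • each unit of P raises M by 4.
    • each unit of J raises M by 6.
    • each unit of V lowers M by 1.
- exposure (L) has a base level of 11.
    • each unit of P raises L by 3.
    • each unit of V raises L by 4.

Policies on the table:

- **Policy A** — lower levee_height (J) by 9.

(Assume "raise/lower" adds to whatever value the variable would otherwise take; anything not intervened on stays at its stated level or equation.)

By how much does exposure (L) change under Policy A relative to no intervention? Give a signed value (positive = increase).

Baseline:
  P = 95
  J = 161 + 4·95 = 541
  V = 103 + 5·541 = 2808
  L = 11 + 3·95 + 4·2808 = 11528
Policy A (J − 9):
  P = 95
  J = 161 + 4·95 (−9 from intervention) = 532
  V = 103 + 5·532 = 2763
  L = 11 + 3·95 + 4·2763 = 11348
Change in L: 11348 − 11528 = -180

-180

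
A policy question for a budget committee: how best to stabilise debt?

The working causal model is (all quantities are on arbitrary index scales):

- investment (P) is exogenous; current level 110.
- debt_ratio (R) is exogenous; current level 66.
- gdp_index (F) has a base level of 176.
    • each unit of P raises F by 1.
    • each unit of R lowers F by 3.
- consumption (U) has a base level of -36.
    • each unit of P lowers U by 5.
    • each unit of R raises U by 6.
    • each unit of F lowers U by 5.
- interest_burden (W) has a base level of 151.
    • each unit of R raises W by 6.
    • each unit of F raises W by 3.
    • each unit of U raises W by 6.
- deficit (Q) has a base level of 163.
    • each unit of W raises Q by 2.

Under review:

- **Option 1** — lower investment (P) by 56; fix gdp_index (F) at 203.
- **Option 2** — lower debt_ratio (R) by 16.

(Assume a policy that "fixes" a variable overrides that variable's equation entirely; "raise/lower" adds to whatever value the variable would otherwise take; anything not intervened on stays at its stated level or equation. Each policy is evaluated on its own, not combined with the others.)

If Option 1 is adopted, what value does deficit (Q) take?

Option 1 (P − 56, F := 203):
  P = 110 − 56 = 54
  R = 66
  F = 203
  U = -36 − 5·54 + 6·66 − 5·203 = -925
  W = 151 + 6·66 + 3·203 + 6·(-925) = -4394
  Q = 163 + 2·(-4394) = -8625

-8625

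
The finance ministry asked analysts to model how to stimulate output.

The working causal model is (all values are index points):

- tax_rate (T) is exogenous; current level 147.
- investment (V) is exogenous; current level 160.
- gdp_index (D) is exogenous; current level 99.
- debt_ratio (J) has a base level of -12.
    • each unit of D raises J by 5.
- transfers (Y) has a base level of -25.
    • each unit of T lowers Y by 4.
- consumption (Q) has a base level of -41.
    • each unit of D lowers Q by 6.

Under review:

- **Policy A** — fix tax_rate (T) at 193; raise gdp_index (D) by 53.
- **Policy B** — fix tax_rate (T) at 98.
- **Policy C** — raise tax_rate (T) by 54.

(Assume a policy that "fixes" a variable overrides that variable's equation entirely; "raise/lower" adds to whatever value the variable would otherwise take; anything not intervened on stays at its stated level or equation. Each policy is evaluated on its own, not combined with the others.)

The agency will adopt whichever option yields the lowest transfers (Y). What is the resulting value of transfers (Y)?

Policy A (T := 193, D + 53):
  T = 193
  Y = -25 − 4·193 = -797
Policy B (T := 98):
  T = 98
  Y = -25 − 4·98 = -417
Policy C (T + 54):
  T = 147 + 54 = 201
  Y = -25 − 4·201 = -829
Comparing — Policy A: Y=-797, Policy B: Y=-417, Policy C: Y=-829. Lowest is -829 (Policy C).

-829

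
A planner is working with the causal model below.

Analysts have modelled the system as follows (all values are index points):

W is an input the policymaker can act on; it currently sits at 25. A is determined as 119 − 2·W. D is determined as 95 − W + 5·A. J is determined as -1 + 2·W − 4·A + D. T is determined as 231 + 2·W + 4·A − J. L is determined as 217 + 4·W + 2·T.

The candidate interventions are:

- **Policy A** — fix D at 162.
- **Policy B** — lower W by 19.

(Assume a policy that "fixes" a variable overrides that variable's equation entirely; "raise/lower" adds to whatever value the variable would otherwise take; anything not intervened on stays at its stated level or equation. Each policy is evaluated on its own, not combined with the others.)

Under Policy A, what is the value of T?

Policy A (D := 162):
  W = 25
  A = 119 − 2·25 = 69
  D = 162
  J = -1 + 2·25 − 4·69 + 162 = -65
  T = 231 + 2·25 + 4·69 − (-65) = 622

622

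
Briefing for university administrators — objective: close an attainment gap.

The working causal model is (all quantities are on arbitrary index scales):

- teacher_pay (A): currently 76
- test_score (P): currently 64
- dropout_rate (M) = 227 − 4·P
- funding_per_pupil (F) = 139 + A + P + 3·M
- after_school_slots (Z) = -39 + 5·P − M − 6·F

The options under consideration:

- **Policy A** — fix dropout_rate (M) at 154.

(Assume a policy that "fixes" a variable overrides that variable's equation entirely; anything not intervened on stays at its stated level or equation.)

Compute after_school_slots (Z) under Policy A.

-4319

Policy A (M := 154):
  A = 76
  P = 64
  M = 154
  F = 139 + 76 + 64 + 3·154 = 741
  Z = -39 + 5·64 − 154 − 6·741 = -4319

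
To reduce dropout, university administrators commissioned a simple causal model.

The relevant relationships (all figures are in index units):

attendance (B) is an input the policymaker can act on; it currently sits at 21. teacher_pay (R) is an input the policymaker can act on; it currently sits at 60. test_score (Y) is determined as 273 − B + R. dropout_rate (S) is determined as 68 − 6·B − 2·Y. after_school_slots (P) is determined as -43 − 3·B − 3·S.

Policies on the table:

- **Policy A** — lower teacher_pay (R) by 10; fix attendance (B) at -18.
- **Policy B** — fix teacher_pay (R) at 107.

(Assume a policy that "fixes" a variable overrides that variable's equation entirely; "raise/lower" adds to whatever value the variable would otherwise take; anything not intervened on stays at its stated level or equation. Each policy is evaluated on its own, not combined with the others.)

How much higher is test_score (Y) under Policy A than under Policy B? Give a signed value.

Policy A (R − 10, B := -18):
  B = -18
  R = 60 − 10 = 50
  Y = 273 − (-18) + 50 = 341
Policy B (R := 107):
  B = 21
  R = 107
  Y = 273 − 21 + 107 = 359
Y: 341 − 359 = -18

-18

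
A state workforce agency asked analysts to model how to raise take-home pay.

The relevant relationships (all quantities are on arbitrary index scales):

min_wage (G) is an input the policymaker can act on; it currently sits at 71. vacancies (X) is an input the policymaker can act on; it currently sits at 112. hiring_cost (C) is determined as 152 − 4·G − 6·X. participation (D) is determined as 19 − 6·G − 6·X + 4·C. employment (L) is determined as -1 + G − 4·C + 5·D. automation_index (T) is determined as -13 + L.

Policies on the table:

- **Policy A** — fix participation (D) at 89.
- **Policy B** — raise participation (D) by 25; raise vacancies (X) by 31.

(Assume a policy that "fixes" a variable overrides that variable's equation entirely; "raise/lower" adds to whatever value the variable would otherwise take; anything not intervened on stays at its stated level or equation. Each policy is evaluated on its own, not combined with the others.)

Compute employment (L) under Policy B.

Policy B (D + 25, X + 31):
  G = 71
  X = 112 + 31 = 143
  C = 152 − 4·71 − 6·143 = -990
  D = 19 − 6·71 − 6·143 + 4·(-990) (+25 from intervention) = -5200
  L = -1 + 71 − 4·(-990) + 5·(-5200) = -21970

-21970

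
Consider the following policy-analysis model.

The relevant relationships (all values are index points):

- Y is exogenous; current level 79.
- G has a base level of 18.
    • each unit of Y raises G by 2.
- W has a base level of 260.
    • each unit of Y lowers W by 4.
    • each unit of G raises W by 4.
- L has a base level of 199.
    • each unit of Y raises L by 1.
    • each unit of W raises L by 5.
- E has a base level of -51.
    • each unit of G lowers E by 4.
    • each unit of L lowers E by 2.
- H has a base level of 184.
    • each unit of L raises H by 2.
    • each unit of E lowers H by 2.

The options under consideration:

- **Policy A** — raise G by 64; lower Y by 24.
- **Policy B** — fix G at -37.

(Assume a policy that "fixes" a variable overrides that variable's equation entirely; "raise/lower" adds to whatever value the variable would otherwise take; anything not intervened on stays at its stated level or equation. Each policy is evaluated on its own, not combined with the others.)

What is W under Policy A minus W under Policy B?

Policy A (G + 64, Y − 24):
  Y = 79 − 24 = 55
  G = 18 + 2·55 (+64 from intervention) = 192
  W = 260 − 4·55 + 4·192 = 808
Policy B (G := -37):
  Y = 79
  G = -37
  W = 260 − 4·79 + 4·(-37) = -204
W: 808 − (-204) = 1012

1012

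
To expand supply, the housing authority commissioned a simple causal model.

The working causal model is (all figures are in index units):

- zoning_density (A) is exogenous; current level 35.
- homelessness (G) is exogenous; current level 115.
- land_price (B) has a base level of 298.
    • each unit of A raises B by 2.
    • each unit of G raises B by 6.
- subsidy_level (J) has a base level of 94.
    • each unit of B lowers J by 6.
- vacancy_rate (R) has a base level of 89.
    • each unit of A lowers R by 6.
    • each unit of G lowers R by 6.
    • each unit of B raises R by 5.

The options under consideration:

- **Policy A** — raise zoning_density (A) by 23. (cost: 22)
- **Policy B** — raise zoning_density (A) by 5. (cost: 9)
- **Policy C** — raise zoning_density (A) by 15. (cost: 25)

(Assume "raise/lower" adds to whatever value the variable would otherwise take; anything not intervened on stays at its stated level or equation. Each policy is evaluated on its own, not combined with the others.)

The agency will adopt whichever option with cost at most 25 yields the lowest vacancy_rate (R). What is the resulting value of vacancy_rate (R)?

Policy A (A + 23):
  A = 35 + 23 = 58
  G = 115
  B = 298 + 2·58 + 6·115 = 1104
  R = 89 − 6·58 − 6·115 + 5·1104 = 4571
Policy B (A + 5):
  A = 35 + 5 = 40
  G = 115
  B = 298 + 2·40 + 6·115 = 1068
  R = 89 − 6·40 − 6·115 + 5·1068 = 4499
Policy C (A + 15):
  A = 35 + 15 = 50
  G = 115
  B = 298 + 2·50 + 6·115 = 1088
  R = 89 − 6·50 − 6·115 + 5·1088 = 4539
Comparing — Policy A: R=4571, Policy B: R=4499, Policy C: R=4539. Lowest is 4499 (Policy B).

4499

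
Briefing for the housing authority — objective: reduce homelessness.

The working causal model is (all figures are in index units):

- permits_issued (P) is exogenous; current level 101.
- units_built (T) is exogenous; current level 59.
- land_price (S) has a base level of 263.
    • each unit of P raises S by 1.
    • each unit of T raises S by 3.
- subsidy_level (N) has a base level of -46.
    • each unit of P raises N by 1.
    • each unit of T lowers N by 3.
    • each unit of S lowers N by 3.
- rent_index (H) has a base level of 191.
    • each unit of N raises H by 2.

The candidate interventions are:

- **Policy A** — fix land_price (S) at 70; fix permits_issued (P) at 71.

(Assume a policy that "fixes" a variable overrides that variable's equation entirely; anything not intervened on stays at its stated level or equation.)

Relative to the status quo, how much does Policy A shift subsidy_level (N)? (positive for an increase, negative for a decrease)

Baseline:
  P = 101
  T = 59
  S = 263 + 101 + 3·59 = 541
  N = -46 + 101 − 3·59 − 3·541 = -1745
Policy A (S := 70, P := 71):
  P = 71
  T = 59
  S = 70
  N = -46 + 71 − 3·59 − 3·70 = -362
Change in N: -362 − (-1745) = 1383

1383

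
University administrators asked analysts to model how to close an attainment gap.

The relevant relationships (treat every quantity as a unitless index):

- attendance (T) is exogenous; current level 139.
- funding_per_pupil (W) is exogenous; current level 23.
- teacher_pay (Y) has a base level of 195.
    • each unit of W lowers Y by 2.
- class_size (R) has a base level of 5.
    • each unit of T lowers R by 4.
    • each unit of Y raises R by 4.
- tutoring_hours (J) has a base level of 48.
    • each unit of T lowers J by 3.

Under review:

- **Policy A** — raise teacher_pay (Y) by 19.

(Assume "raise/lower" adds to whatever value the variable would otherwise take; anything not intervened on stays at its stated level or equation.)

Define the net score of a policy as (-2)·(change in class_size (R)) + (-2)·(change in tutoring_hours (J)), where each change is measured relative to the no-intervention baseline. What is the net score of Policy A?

Baseline:
  T = 139
  W = 23
  Y = 195 − 2·23 = 149
  R = 5 − 4·139 + 4·149 = 45
  J = 48 − 3·139 = -369
Policy A (Y + 19):
  T = 139
  W = 23
  Y = 195 − 2·23 (+19 from intervention) = 168
  R = 5 − 4·139 + 4·168 = 121
  J = 48 − 3·139 = -369
ΔR = 121 − 45 = 76; ΔJ = -369 − (-369) = 0
Score = (-2)·76 + (-2)·0 = -152

-152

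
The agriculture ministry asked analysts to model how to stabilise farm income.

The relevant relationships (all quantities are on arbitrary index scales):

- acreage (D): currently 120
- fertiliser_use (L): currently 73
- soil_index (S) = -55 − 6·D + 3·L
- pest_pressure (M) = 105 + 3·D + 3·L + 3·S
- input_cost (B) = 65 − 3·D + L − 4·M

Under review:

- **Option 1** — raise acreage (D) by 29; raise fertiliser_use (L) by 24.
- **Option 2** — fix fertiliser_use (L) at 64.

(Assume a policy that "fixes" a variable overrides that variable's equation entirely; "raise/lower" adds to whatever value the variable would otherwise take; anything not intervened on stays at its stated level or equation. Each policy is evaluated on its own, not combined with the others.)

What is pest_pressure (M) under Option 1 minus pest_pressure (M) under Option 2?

Option 1 (D + 29, L + 24):
  D = 120 + 29 = 149
  L = 73 + 24 = 97
  S = -55 − 6·149 + 3·97 = -658
  M = 105 + 3·149 + 3·97 + 3·(-658) = -1131
Option 2 (L := 64):
  D = 120
  L = 64
  S = -55 − 6·120 + 3·64 = -583
  M = 105 + 3·120 + 3·64 + 3·(-583) = -1092
M: -1131 − (-1092) = -39

-39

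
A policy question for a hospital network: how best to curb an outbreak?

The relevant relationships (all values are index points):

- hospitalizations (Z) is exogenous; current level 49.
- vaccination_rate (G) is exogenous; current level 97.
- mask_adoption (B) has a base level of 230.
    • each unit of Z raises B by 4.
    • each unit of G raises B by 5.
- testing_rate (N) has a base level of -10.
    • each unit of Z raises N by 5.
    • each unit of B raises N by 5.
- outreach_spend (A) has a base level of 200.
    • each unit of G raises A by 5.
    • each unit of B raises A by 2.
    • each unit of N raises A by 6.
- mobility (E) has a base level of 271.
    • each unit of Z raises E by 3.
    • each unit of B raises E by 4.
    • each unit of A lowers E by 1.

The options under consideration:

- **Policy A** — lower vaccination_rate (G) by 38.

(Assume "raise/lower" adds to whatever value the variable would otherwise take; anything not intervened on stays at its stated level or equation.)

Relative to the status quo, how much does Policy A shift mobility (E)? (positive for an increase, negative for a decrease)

5510

Baseline:
  Z = 49
  G = 97
  B = 230 + 4·49 + 5·97 = 911
  N = -10 + 5·49 + 5·911 = 4790
  A = 200 + 5·97 + 2·911 + 6·4790 = 31247
  E = 271 + 3·49 + 4·911 − 31247 = -27185
Policy A (G − 38):
  Z = 49
  G = 97 − 38 = 59
  B = 230 + 4·49 + 5·59 = 721
  N = -10 + 5·49 + 5·721 = 3840
  A = 200 + 5·59 + 2·721 + 6·3840 = 24977
  E = 271 + 3·49 + 4·721 − 24977 = -21675
Change in E: -21675 − (-27185) = 5510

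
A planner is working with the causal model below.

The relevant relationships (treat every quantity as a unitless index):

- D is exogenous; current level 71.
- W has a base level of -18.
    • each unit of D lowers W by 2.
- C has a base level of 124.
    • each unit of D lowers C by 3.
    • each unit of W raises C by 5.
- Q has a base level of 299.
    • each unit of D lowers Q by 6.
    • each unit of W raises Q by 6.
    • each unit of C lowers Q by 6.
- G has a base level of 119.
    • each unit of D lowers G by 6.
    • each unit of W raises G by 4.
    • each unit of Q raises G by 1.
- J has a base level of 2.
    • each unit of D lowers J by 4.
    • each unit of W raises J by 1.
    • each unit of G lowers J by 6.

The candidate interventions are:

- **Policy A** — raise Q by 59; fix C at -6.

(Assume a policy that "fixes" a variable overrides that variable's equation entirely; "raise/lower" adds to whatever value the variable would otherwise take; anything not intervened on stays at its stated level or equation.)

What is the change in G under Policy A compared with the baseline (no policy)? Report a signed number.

Baseline:
  D = 71
  W = -18 − 2·71 = -160
  C = 124 − 3·71 + 5·(-160) = -889
  Q = 299 − 6·71 + 6·(-160) − 6·(-889) = 4247
  G = 119 − 6·71 + 4·(-160) + 4247 = 3300
Policy A (Q + 59, C := -6):
  D = 71
  W = -18 − 2·71 = -160
  C = -6
  Q = 299 − 6·71 + 6·(-160) − 6·(-6) (+59 from intervention) = -992
  G = 119 − 6·71 + 4·(-160) + (-992) = -1939
Change in G: -1939 − 3300 = -5239

-5239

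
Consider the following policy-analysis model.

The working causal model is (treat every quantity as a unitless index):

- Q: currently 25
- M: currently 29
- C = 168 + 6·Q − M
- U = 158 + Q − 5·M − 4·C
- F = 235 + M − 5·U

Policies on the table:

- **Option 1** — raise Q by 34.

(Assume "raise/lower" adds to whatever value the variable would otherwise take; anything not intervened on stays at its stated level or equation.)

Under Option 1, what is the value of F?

Option 1 (Q + 34):
  Q = 25 + 34 = 59
  M = 29
  C = 168 + 6·59 − 29 = 493
  U = 158 + 59 − 5·29 − 4·493 = -1900
  F = 235 + 29 − 5·(-1900) = 9764

9764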